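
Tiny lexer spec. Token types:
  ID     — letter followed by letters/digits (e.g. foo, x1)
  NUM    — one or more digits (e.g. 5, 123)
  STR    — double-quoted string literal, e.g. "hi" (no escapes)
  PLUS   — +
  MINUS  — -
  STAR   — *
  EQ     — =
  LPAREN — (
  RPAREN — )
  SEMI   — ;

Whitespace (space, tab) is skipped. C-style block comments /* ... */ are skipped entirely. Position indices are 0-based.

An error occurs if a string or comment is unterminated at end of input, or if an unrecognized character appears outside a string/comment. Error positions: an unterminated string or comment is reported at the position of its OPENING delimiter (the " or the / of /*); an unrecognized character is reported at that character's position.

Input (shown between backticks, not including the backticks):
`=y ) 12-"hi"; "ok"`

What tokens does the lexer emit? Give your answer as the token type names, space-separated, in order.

pos=0: emit EQ '='
pos=1: emit ID 'y' (now at pos=2)
pos=3: emit RPAREN ')'
pos=5: emit NUM '12' (now at pos=7)
pos=7: emit MINUS '-'
pos=8: enter STRING mode
pos=8: emit STR "hi" (now at pos=12)
pos=12: emit SEMI ';'
pos=14: enter STRING mode
pos=14: emit STR "ok" (now at pos=18)
DONE. 8 tokens: [EQ, ID, RPAREN, NUM, MINUS, STR, SEMI, STR]

Answer: EQ ID RPAREN NUM MINUS STR SEMI STR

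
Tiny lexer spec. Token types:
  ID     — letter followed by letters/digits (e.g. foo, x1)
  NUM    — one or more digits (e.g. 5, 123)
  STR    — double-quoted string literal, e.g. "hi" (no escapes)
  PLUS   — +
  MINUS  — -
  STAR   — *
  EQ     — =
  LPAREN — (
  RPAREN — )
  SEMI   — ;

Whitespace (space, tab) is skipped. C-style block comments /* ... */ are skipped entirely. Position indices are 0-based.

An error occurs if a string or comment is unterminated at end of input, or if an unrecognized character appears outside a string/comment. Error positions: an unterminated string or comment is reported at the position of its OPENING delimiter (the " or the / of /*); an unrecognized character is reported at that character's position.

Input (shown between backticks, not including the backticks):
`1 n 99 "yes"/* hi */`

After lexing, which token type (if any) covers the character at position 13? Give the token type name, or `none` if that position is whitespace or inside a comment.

Answer: none

Derivation:
pos=0: emit NUM '1' (now at pos=1)
pos=2: emit ID 'n' (now at pos=3)
pos=4: emit NUM '99' (now at pos=6)
pos=7: enter STRING mode
pos=7: emit STR "yes" (now at pos=12)
pos=12: enter COMMENT mode (saw '/*')
exit COMMENT mode (now at pos=20)
DONE. 4 tokens: [NUM, ID, NUM, STR]
Position 13: char is '*' -> none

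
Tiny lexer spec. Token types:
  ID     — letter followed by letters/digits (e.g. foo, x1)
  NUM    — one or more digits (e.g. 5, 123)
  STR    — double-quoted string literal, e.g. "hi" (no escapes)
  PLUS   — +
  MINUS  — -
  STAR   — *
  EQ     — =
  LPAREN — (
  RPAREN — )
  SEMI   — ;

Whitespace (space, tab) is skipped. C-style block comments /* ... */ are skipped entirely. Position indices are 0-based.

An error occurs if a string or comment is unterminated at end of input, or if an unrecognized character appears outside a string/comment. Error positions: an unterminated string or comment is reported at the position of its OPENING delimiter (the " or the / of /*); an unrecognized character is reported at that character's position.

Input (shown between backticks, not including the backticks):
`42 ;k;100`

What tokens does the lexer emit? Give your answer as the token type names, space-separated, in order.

pos=0: emit NUM '42' (now at pos=2)
pos=3: emit SEMI ';'
pos=4: emit ID 'k' (now at pos=5)
pos=5: emit SEMI ';'
pos=6: emit NUM '100' (now at pos=9)
DONE. 5 tokens: [NUM, SEMI, ID, SEMI, NUM]

Answer: NUM SEMI ID SEMI NUM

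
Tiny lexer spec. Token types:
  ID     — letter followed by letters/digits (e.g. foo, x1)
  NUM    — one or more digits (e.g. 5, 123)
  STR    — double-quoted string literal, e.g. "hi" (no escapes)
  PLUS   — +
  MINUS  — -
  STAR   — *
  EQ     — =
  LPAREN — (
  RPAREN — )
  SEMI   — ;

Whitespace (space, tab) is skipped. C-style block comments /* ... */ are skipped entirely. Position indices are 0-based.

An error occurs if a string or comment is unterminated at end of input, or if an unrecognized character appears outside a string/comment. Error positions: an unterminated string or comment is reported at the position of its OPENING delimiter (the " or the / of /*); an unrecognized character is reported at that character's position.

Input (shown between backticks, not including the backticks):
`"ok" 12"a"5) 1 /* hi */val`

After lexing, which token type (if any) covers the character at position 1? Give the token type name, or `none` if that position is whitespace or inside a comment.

pos=0: enter STRING mode
pos=0: emit STR "ok" (now at pos=4)
pos=5: emit NUM '12' (now at pos=7)
pos=7: enter STRING mode
pos=7: emit STR "a" (now at pos=10)
pos=10: emit NUM '5' (now at pos=11)
pos=11: emit RPAREN ')'
pos=13: emit NUM '1' (now at pos=14)
pos=15: enter COMMENT mode (saw '/*')
exit COMMENT mode (now at pos=23)
pos=23: emit ID 'val' (now at pos=26)
DONE. 7 tokens: [STR, NUM, STR, NUM, RPAREN, NUM, ID]
Position 1: char is 'o' -> STR

Answer: STR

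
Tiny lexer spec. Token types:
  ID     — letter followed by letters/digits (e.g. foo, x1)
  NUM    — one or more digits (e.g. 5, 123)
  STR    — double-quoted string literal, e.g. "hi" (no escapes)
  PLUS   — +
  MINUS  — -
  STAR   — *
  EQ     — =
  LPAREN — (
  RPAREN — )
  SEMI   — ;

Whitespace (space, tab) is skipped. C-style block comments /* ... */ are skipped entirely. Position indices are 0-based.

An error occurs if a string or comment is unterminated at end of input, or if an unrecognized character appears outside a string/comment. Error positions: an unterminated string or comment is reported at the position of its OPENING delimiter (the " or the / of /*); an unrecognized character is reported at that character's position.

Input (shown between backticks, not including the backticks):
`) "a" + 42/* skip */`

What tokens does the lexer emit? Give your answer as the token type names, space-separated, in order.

Answer: RPAREN STR PLUS NUM

Derivation:
pos=0: emit RPAREN ')'
pos=2: enter STRING mode
pos=2: emit STR "a" (now at pos=5)
pos=6: emit PLUS '+'
pos=8: emit NUM '42' (now at pos=10)
pos=10: enter COMMENT mode (saw '/*')
exit COMMENT mode (now at pos=20)
DONE. 4 tokens: [RPAREN, STR, PLUS, NUM]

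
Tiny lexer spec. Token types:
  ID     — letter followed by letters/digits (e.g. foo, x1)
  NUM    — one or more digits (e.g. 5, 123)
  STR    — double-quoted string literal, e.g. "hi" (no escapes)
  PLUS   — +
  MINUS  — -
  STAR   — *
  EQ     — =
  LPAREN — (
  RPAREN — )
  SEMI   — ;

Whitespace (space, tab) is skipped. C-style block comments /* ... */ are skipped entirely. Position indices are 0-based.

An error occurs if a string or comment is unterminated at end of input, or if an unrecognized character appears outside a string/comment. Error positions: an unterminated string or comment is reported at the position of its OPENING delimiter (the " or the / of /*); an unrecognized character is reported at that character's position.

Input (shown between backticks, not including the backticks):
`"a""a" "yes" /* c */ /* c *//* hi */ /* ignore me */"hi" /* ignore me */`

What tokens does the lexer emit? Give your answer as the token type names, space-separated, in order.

Answer: STR STR STR STR

Derivation:
pos=0: enter STRING mode
pos=0: emit STR "a" (now at pos=3)
pos=3: enter STRING mode
pos=3: emit STR "a" (now at pos=6)
pos=7: enter STRING mode
pos=7: emit STR "yes" (now at pos=12)
pos=13: enter COMMENT mode (saw '/*')
exit COMMENT mode (now at pos=20)
pos=21: enter COMMENT mode (saw '/*')
exit COMMENT mode (now at pos=28)
pos=28: enter COMMENT mode (saw '/*')
exit COMMENT mode (now at pos=36)
pos=37: enter COMMENT mode (saw '/*')
exit COMMENT mode (now at pos=52)
pos=52: enter STRING mode
pos=52: emit STR "hi" (now at pos=56)
pos=57: enter COMMENT mode (saw '/*')
exit COMMENT mode (now at pos=72)
DONE. 4 tokens: [STR, STR, STR, STR]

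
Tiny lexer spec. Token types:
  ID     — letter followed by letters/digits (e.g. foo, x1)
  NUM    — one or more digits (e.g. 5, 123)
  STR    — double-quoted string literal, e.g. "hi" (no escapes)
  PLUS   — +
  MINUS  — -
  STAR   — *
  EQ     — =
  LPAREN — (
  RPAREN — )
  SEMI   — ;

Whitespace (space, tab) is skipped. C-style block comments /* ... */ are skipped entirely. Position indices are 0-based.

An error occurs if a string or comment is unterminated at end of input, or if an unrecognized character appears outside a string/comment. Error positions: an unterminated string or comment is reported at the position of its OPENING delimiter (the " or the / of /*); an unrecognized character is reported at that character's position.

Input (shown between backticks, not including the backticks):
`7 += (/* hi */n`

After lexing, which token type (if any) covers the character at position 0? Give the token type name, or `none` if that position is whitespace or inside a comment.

pos=0: emit NUM '7' (now at pos=1)
pos=2: emit PLUS '+'
pos=3: emit EQ '='
pos=5: emit LPAREN '('
pos=6: enter COMMENT mode (saw '/*')
exit COMMENT mode (now at pos=14)
pos=14: emit ID 'n' (now at pos=15)
DONE. 5 tokens: [NUM, PLUS, EQ, LPAREN, ID]
Position 0: char is '7' -> NUM

Answer: NUM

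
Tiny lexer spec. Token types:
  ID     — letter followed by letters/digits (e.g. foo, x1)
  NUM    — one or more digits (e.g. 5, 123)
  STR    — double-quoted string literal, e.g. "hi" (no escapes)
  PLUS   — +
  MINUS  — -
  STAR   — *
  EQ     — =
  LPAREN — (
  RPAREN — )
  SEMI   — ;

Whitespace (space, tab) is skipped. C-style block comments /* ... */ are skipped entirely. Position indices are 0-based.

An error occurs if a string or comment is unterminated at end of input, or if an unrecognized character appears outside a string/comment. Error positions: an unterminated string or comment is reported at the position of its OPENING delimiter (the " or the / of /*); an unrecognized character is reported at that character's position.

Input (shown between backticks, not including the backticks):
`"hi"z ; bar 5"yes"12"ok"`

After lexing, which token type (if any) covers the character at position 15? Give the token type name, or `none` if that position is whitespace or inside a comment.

Answer: STR

Derivation:
pos=0: enter STRING mode
pos=0: emit STR "hi" (now at pos=4)
pos=4: emit ID 'z' (now at pos=5)
pos=6: emit SEMI ';'
pos=8: emit ID 'bar' (now at pos=11)
pos=12: emit NUM '5' (now at pos=13)
pos=13: enter STRING mode
pos=13: emit STR "yes" (now at pos=18)
pos=18: emit NUM '12' (now at pos=20)
pos=20: enter STRING mode
pos=20: emit STR "ok" (now at pos=24)
DONE. 8 tokens: [STR, ID, SEMI, ID, NUM, STR, NUM, STR]
Position 15: char is 'e' -> STR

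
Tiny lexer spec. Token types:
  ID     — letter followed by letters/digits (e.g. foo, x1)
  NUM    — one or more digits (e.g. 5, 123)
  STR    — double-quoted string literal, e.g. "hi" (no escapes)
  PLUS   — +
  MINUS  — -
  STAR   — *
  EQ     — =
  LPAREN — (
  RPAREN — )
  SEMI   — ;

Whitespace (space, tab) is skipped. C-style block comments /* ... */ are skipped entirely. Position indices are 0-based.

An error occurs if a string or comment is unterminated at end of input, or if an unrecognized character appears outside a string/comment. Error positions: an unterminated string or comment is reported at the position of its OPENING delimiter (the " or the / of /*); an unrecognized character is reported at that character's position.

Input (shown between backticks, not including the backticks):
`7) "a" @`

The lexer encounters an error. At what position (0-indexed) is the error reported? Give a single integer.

pos=0: emit NUM '7' (now at pos=1)
pos=1: emit RPAREN ')'
pos=3: enter STRING mode
pos=3: emit STR "a" (now at pos=6)
pos=7: ERROR — unrecognized char '@'

Answer: 7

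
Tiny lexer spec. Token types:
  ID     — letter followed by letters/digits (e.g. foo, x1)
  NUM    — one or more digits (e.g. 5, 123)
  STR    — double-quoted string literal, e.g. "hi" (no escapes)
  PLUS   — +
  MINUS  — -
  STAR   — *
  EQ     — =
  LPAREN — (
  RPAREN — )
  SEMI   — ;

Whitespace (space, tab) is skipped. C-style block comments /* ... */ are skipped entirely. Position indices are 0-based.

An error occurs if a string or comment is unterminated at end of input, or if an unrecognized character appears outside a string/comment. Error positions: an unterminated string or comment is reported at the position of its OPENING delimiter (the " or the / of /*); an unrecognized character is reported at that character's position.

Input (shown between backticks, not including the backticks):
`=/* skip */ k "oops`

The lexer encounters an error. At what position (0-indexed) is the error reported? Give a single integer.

pos=0: emit EQ '='
pos=1: enter COMMENT mode (saw '/*')
exit COMMENT mode (now at pos=11)
pos=12: emit ID 'k' (now at pos=13)
pos=14: enter STRING mode
pos=14: ERROR — unterminated string

Answer: 14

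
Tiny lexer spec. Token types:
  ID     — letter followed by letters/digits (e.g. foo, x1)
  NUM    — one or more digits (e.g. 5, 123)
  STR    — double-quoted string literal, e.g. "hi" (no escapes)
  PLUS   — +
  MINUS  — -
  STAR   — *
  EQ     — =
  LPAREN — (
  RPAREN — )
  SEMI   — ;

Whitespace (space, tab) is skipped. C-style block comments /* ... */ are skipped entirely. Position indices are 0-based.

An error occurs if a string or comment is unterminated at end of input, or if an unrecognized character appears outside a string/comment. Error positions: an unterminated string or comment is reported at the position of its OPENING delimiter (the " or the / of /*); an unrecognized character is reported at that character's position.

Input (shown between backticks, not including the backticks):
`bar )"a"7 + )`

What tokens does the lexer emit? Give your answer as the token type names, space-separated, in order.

pos=0: emit ID 'bar' (now at pos=3)
pos=4: emit RPAREN ')'
pos=5: enter STRING mode
pos=5: emit STR "a" (now at pos=8)
pos=8: emit NUM '7' (now at pos=9)
pos=10: emit PLUS '+'
pos=12: emit RPAREN ')'
DONE. 6 tokens: [ID, RPAREN, STR, NUM, PLUS, RPAREN]

Answer: ID RPAREN STR NUM PLUS RPAREN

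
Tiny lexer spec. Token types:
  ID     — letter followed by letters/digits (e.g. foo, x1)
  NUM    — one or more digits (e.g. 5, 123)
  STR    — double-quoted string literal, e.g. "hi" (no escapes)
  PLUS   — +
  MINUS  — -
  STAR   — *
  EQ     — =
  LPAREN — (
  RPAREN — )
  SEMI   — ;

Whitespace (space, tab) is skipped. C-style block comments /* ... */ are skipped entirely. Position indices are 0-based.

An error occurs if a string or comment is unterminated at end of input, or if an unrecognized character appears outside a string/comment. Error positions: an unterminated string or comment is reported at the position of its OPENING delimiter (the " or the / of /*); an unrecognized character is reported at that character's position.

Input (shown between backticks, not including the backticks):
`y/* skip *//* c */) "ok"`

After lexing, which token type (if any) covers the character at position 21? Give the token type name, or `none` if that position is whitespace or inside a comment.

Answer: STR

Derivation:
pos=0: emit ID 'y' (now at pos=1)
pos=1: enter COMMENT mode (saw '/*')
exit COMMENT mode (now at pos=11)
pos=11: enter COMMENT mode (saw '/*')
exit COMMENT mode (now at pos=18)
pos=18: emit RPAREN ')'
pos=20: enter STRING mode
pos=20: emit STR "ok" (now at pos=24)
DONE. 3 tokens: [ID, RPAREN, STR]
Position 21: char is 'o' -> STR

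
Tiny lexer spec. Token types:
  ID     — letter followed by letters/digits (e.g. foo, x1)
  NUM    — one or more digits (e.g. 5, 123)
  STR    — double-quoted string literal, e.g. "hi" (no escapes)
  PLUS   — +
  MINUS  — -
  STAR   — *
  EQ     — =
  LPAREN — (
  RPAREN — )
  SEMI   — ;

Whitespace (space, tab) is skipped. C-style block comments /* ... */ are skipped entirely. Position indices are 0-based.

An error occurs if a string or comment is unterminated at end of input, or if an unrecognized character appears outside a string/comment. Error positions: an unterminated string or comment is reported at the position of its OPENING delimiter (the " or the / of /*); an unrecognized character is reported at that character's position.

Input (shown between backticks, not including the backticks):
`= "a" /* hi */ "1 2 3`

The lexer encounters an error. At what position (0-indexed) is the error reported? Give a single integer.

Answer: 15

Derivation:
pos=0: emit EQ '='
pos=2: enter STRING mode
pos=2: emit STR "a" (now at pos=5)
pos=6: enter COMMENT mode (saw '/*')
exit COMMENT mode (now at pos=14)
pos=15: enter STRING mode
pos=15: ERROR — unterminated string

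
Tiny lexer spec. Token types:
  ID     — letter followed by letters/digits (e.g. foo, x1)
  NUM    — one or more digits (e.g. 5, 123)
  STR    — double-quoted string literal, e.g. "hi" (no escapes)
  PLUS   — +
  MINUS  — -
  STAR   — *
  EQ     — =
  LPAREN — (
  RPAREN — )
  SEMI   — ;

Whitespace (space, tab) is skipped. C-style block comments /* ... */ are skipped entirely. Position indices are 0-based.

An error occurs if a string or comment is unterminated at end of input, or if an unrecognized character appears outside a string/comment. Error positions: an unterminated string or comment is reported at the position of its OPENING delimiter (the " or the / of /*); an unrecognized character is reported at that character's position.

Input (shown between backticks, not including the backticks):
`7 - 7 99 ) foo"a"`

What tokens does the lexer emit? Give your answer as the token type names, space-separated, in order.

Answer: NUM MINUS NUM NUM RPAREN ID STR

Derivation:
pos=0: emit NUM '7' (now at pos=1)
pos=2: emit MINUS '-'
pos=4: emit NUM '7' (now at pos=5)
pos=6: emit NUM '99' (now at pos=8)
pos=9: emit RPAREN ')'
pos=11: emit ID 'foo' (now at pos=14)
pos=14: enter STRING mode
pos=14: emit STR "a" (now at pos=17)
DONE. 7 tokens: [NUM, MINUS, NUM, NUM, RPAREN, ID, STR]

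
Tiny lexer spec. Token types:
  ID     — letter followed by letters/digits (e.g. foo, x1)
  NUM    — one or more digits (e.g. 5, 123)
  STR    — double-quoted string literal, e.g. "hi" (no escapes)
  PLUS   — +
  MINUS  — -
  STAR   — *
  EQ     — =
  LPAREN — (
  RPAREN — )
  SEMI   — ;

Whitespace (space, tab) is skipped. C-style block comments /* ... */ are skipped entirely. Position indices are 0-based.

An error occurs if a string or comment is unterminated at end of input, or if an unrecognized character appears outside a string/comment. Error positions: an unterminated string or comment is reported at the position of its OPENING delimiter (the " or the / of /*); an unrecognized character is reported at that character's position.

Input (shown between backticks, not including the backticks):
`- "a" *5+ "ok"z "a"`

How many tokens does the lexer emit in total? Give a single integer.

pos=0: emit MINUS '-'
pos=2: enter STRING mode
pos=2: emit STR "a" (now at pos=5)
pos=6: emit STAR '*'
pos=7: emit NUM '5' (now at pos=8)
pos=8: emit PLUS '+'
pos=10: enter STRING mode
pos=10: emit STR "ok" (now at pos=14)
pos=14: emit ID 'z' (now at pos=15)
pos=16: enter STRING mode
pos=16: emit STR "a" (now at pos=19)
DONE. 8 tokens: [MINUS, STR, STAR, NUM, PLUS, STR, ID, STR]

Answer: 8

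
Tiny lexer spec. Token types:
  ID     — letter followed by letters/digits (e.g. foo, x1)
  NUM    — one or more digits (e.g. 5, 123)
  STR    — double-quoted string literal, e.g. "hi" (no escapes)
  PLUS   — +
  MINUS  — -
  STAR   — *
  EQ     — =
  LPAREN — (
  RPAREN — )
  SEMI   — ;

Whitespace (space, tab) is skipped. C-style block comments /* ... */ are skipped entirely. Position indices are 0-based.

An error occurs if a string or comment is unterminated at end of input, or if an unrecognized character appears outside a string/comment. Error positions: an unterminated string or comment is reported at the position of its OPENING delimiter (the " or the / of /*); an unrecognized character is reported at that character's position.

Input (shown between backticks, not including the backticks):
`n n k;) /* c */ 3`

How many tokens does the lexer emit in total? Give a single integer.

pos=0: emit ID 'n' (now at pos=1)
pos=2: emit ID 'n' (now at pos=3)
pos=4: emit ID 'k' (now at pos=5)
pos=5: emit SEMI ';'
pos=6: emit RPAREN ')'
pos=8: enter COMMENT mode (saw '/*')
exit COMMENT mode (now at pos=15)
pos=16: emit NUM '3' (now at pos=17)
DONE. 6 tokens: [ID, ID, ID, SEMI, RPAREN, NUM]

Answer: 6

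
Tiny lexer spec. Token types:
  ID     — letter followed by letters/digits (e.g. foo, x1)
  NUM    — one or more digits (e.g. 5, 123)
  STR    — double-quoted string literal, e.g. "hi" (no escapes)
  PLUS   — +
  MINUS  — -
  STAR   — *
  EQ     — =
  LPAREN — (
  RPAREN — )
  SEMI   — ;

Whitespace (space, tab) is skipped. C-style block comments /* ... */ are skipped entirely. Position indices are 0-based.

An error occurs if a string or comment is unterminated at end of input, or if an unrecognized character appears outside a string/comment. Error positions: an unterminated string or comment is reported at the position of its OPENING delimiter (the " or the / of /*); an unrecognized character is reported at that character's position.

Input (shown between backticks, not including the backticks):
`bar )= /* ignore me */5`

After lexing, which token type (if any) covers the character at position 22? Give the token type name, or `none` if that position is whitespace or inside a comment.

Answer: NUM

Derivation:
pos=0: emit ID 'bar' (now at pos=3)
pos=4: emit RPAREN ')'
pos=5: emit EQ '='
pos=7: enter COMMENT mode (saw '/*')
exit COMMENT mode (now at pos=22)
pos=22: emit NUM '5' (now at pos=23)
DONE. 4 tokens: [ID, RPAREN, EQ, NUM]
Position 22: char is '5' -> NUM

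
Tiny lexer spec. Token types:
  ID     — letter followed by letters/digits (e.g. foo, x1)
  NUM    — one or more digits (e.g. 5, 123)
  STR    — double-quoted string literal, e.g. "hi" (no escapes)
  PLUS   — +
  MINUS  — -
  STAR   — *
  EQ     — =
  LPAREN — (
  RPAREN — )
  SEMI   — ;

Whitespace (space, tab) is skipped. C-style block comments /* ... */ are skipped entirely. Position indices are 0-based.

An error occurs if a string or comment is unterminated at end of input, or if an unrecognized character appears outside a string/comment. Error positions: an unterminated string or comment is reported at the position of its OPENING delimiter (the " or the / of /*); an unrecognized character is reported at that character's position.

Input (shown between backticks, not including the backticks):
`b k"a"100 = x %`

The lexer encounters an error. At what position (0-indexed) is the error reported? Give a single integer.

pos=0: emit ID 'b' (now at pos=1)
pos=2: emit ID 'k' (now at pos=3)
pos=3: enter STRING mode
pos=3: emit STR "a" (now at pos=6)
pos=6: emit NUM '100' (now at pos=9)
pos=10: emit EQ '='
pos=12: emit ID 'x' (now at pos=13)
pos=14: ERROR — unrecognized char '%'

Answer: 14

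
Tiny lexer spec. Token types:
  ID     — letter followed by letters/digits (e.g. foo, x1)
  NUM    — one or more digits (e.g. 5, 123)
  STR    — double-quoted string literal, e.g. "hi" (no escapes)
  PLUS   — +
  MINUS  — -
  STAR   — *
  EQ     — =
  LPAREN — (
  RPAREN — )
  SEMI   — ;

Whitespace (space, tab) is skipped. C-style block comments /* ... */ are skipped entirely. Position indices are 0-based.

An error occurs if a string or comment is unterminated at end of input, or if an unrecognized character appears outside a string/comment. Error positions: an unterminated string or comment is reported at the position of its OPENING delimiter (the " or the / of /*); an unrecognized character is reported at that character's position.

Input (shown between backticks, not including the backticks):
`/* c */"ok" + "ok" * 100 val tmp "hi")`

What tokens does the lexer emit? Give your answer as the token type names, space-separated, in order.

Answer: STR PLUS STR STAR NUM ID ID STR RPAREN

Derivation:
pos=0: enter COMMENT mode (saw '/*')
exit COMMENT mode (now at pos=7)
pos=7: enter STRING mode
pos=7: emit STR "ok" (now at pos=11)
pos=12: emit PLUS '+'
pos=14: enter STRING mode
pos=14: emit STR "ok" (now at pos=18)
pos=19: emit STAR '*'
pos=21: emit NUM '100' (now at pos=24)
pos=25: emit ID 'val' (now at pos=28)
pos=29: emit ID 'tmp' (now at pos=32)
pos=33: enter STRING mode
pos=33: emit STR "hi" (now at pos=37)
pos=37: emit RPAREN ')'
DONE. 9 tokens: [STR, PLUS, STR, STAR, NUM, ID, ID, STR, RPAREN]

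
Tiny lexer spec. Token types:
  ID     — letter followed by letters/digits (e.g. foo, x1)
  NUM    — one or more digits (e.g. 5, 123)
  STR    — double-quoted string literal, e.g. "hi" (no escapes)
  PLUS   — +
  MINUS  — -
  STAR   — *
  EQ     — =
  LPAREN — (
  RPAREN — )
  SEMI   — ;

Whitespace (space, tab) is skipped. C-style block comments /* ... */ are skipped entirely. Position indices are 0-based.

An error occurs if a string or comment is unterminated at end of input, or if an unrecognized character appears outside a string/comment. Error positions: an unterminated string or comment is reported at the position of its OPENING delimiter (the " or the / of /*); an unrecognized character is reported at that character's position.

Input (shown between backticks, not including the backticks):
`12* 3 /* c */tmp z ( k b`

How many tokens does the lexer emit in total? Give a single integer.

Answer: 8

Derivation:
pos=0: emit NUM '12' (now at pos=2)
pos=2: emit STAR '*'
pos=4: emit NUM '3' (now at pos=5)
pos=6: enter COMMENT mode (saw '/*')
exit COMMENT mode (now at pos=13)
pos=13: emit ID 'tmp' (now at pos=16)
pos=17: emit ID 'z' (now at pos=18)
pos=19: emit LPAREN '('
pos=21: emit ID 'k' (now at pos=22)
pos=23: emit ID 'b' (now at pos=24)
DONE. 8 tokens: [NUM, STAR, NUM, ID, ID, LPAREN, ID, ID]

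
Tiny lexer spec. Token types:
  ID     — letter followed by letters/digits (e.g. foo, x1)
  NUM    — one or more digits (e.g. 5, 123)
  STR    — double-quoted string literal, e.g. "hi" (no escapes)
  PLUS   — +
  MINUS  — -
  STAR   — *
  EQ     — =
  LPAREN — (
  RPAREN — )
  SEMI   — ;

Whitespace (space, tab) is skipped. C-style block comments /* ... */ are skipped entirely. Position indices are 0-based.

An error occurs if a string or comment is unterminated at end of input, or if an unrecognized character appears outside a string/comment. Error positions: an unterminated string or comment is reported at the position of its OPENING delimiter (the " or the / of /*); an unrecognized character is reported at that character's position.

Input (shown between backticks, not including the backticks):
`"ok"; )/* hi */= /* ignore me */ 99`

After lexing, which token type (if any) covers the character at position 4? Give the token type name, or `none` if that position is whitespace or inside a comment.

pos=0: enter STRING mode
pos=0: emit STR "ok" (now at pos=4)
pos=4: emit SEMI ';'
pos=6: emit RPAREN ')'
pos=7: enter COMMENT mode (saw '/*')
exit COMMENT mode (now at pos=15)
pos=15: emit EQ '='
pos=17: enter COMMENT mode (saw '/*')
exit COMMENT mode (now at pos=32)
pos=33: emit NUM '99' (now at pos=35)
DONE. 5 tokens: [STR, SEMI, RPAREN, EQ, NUM]
Position 4: char is ';' -> SEMI

Answer: SEMI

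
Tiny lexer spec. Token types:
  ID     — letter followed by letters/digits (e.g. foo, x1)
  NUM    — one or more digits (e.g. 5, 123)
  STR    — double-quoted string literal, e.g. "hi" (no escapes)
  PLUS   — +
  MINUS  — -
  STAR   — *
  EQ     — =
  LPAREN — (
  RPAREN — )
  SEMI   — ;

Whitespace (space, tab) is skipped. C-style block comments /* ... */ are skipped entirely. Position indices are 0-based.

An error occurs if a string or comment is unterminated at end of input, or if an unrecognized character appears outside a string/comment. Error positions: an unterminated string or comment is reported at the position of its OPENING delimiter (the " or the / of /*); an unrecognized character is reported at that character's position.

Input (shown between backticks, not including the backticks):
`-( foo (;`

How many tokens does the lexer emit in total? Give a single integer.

pos=0: emit MINUS '-'
pos=1: emit LPAREN '('
pos=3: emit ID 'foo' (now at pos=6)
pos=7: emit LPAREN '('
pos=8: emit SEMI ';'
DONE. 5 tokens: [MINUS, LPAREN, ID, LPAREN, SEMI]

Answer: 5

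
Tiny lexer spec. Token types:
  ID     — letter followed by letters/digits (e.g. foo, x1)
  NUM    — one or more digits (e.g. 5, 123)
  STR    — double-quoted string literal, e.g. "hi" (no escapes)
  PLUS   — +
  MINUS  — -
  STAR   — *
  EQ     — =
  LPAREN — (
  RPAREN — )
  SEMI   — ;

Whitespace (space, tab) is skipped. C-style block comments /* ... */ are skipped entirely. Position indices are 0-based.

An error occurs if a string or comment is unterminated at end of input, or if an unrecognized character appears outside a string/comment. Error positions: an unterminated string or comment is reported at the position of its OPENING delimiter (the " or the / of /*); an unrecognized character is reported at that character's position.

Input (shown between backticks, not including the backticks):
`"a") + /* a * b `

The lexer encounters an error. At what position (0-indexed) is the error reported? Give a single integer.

pos=0: enter STRING mode
pos=0: emit STR "a" (now at pos=3)
pos=3: emit RPAREN ')'
pos=5: emit PLUS '+'
pos=7: enter COMMENT mode (saw '/*')
pos=7: ERROR — unterminated comment (reached EOF)

Answer: 7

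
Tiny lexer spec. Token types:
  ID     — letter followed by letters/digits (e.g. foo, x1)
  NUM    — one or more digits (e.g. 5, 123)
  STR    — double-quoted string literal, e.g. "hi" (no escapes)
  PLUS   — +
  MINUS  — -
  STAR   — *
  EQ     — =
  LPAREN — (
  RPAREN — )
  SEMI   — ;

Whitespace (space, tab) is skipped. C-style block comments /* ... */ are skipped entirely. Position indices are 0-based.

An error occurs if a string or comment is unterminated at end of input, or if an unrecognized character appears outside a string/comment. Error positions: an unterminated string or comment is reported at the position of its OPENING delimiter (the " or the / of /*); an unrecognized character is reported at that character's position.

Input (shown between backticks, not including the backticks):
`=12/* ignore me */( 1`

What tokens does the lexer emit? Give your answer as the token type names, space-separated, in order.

Answer: EQ NUM LPAREN NUM

Derivation:
pos=0: emit EQ '='
pos=1: emit NUM '12' (now at pos=3)
pos=3: enter COMMENT mode (saw '/*')
exit COMMENT mode (now at pos=18)
pos=18: emit LPAREN '('
pos=20: emit NUM '1' (now at pos=21)
DONE. 4 tokens: [EQ, NUM, LPAREN, NUM]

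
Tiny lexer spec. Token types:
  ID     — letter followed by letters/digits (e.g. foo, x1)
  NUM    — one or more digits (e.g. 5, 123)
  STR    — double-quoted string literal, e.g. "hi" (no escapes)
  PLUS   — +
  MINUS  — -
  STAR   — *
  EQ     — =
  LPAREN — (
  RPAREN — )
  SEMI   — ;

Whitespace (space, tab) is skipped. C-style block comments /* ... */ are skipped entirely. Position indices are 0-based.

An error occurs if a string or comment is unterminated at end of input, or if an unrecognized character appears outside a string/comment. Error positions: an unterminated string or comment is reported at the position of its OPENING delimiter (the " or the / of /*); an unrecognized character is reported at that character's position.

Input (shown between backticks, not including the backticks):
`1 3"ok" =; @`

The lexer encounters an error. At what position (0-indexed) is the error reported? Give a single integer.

pos=0: emit NUM '1' (now at pos=1)
pos=2: emit NUM '3' (now at pos=3)
pos=3: enter STRING mode
pos=3: emit STR "ok" (now at pos=7)
pos=8: emit EQ '='
pos=9: emit SEMI ';'
pos=11: ERROR — unrecognized char '@'

Answer: 11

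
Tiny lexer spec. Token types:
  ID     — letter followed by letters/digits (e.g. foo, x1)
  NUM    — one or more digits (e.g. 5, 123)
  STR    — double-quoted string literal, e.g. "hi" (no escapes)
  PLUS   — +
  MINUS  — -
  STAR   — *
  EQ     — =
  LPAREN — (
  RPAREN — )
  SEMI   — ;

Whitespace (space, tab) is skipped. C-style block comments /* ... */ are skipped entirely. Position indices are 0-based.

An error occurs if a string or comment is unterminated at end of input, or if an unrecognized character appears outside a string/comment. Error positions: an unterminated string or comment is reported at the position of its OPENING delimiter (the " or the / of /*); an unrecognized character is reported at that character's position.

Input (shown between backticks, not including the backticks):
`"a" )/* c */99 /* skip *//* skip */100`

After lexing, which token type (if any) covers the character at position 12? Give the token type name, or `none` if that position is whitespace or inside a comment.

pos=0: enter STRING mode
pos=0: emit STR "a" (now at pos=3)
pos=4: emit RPAREN ')'
pos=5: enter COMMENT mode (saw '/*')
exit COMMENT mode (now at pos=12)
pos=12: emit NUM '99' (now at pos=14)
pos=15: enter COMMENT mode (saw '/*')
exit COMMENT mode (now at pos=25)
pos=25: enter COMMENT mode (saw '/*')
exit COMMENT mode (now at pos=35)
pos=35: emit NUM '100' (now at pos=38)
DONE. 4 tokens: [STR, RPAREN, NUM, NUM]
Position 12: char is '9' -> NUM

Answer: NUM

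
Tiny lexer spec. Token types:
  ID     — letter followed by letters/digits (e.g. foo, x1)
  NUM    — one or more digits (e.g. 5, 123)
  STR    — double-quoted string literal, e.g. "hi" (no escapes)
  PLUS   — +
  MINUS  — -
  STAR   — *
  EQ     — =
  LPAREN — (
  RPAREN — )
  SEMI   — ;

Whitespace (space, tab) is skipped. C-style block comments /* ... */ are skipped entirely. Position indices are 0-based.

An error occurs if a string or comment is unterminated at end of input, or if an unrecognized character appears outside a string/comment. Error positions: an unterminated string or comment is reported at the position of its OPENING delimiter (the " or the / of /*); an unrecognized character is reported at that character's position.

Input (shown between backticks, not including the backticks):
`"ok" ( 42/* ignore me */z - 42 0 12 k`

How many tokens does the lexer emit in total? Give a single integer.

Answer: 9

Derivation:
pos=0: enter STRING mode
pos=0: emit STR "ok" (now at pos=4)
pos=5: emit LPAREN '('
pos=7: emit NUM '42' (now at pos=9)
pos=9: enter COMMENT mode (saw '/*')
exit COMMENT mode (now at pos=24)
pos=24: emit ID 'z' (now at pos=25)
pos=26: emit MINUS '-'
pos=28: emit NUM '42' (now at pos=30)
pos=31: emit NUM '0' (now at pos=32)
pos=33: emit NUM '12' (now at pos=35)
pos=36: emit ID 'k' (now at pos=37)
DONE. 9 tokens: [STR, LPAREN, NUM, ID, MINUS, NUM, NUM, NUM, ID]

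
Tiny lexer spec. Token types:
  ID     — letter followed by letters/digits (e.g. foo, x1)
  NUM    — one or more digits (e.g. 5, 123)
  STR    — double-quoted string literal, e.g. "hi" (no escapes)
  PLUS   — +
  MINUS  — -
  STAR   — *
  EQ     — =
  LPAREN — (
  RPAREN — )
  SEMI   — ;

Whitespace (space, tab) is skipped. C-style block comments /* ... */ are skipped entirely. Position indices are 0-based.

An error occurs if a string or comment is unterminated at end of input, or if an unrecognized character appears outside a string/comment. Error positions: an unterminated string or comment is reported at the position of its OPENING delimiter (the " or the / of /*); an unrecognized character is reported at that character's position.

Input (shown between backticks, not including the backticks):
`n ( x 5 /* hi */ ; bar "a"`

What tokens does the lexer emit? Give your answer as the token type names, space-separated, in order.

pos=0: emit ID 'n' (now at pos=1)
pos=2: emit LPAREN '('
pos=4: emit ID 'x' (now at pos=5)
pos=6: emit NUM '5' (now at pos=7)
pos=8: enter COMMENT mode (saw '/*')
exit COMMENT mode (now at pos=16)
pos=17: emit SEMI ';'
pos=19: emit ID 'bar' (now at pos=22)
pos=23: enter STRING mode
pos=23: emit STR "a" (now at pos=26)
DONE. 7 tokens: [ID, LPAREN, ID, NUM, SEMI, ID, STR]

Answer: ID LPAREN ID NUM SEMI ID STR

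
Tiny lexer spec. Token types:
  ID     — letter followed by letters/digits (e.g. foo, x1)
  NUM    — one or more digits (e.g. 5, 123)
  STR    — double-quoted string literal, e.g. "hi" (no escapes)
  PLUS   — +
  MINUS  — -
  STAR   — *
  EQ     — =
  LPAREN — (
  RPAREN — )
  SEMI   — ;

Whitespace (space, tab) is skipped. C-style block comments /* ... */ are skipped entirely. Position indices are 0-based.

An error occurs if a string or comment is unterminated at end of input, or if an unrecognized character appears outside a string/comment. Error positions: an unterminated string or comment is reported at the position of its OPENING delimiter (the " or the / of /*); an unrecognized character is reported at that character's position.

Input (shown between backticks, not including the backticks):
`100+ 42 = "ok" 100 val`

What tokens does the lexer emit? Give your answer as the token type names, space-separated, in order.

pos=0: emit NUM '100' (now at pos=3)
pos=3: emit PLUS '+'
pos=5: emit NUM '42' (now at pos=7)
pos=8: emit EQ '='
pos=10: enter STRING mode
pos=10: emit STR "ok" (now at pos=14)
pos=15: emit NUM '100' (now at pos=18)
pos=19: emit ID 'val' (now at pos=22)
DONE. 7 tokens: [NUM, PLUS, NUM, EQ, STR, NUM, ID]

Answer: NUM PLUS NUM EQ STR NUM ID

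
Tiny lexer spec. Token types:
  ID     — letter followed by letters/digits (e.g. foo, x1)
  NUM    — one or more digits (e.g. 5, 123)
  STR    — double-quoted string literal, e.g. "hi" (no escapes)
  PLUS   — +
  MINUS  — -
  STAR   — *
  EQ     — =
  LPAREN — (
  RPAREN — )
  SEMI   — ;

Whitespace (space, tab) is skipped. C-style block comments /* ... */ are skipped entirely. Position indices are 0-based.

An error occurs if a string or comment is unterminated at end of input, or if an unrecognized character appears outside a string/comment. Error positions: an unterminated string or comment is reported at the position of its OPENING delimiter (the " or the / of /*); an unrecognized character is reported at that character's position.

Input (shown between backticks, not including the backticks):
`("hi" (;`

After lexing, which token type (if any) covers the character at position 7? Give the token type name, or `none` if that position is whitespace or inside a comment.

pos=0: emit LPAREN '('
pos=1: enter STRING mode
pos=1: emit STR "hi" (now at pos=5)
pos=6: emit LPAREN '('
pos=7: emit SEMI ';'
DONE. 4 tokens: [LPAREN, STR, LPAREN, SEMI]
Position 7: char is ';' -> SEMI

Answer: SEMI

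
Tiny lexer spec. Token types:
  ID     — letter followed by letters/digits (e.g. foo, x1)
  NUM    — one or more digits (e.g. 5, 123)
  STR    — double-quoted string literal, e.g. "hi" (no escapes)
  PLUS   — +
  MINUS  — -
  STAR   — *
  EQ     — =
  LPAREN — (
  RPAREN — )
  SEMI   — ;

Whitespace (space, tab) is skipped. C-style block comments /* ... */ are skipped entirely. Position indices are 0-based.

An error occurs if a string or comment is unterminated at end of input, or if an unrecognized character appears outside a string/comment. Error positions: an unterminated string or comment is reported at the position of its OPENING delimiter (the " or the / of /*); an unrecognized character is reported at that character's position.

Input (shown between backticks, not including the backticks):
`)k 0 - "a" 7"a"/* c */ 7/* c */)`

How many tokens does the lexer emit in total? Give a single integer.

Answer: 9

Derivation:
pos=0: emit RPAREN ')'
pos=1: emit ID 'k' (now at pos=2)
pos=3: emit NUM '0' (now at pos=4)
pos=5: emit MINUS '-'
pos=7: enter STRING mode
pos=7: emit STR "a" (now at pos=10)
pos=11: emit NUM '7' (now at pos=12)
pos=12: enter STRING mode
pos=12: emit STR "a" (now at pos=15)
pos=15: enter COMMENT mode (saw '/*')
exit COMMENT mode (now at pos=22)
pos=23: emit NUM '7' (now at pos=24)
pos=24: enter COMMENT mode (saw '/*')
exit COMMENT mode (now at pos=31)
pos=31: emit RPAREN ')'
DONE. 9 tokens: [RPAREN, ID, NUM, MINUS, STR, NUM, STR, NUM, RPAREN]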